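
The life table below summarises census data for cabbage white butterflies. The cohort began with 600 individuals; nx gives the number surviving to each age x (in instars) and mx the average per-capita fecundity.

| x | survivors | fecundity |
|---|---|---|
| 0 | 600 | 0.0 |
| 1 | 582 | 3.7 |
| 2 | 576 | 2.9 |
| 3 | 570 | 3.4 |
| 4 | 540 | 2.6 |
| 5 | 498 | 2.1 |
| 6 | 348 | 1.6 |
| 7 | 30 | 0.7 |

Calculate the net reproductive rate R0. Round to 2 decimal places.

14.65

lx = nx/n0 = nx/600: 1, 0.97, 0.96, 0.95, 0.9, 0.83, 0.58, 0.05
lx·mx by age: 0, 3.589, 2.784, 3.23, 2.34, 1.743, 0.928, 0.035
R0 = Σ lx·mx = 14.649 → 14.65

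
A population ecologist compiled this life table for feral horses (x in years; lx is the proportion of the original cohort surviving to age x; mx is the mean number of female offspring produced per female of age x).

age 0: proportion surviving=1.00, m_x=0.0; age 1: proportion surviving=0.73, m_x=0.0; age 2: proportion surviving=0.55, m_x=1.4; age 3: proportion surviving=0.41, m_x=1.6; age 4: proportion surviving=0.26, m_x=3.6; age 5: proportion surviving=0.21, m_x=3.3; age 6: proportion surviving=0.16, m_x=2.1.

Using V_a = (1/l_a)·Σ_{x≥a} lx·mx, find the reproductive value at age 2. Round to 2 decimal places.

lx·mx for x ≥ 2: 0.77, 0.656, 0.936, 0.693, 0.336 → sum = 3.391
V_2 = 3.391 / l_2 = 3.391 / 0.55 = 6.165455… → 6.17

6.17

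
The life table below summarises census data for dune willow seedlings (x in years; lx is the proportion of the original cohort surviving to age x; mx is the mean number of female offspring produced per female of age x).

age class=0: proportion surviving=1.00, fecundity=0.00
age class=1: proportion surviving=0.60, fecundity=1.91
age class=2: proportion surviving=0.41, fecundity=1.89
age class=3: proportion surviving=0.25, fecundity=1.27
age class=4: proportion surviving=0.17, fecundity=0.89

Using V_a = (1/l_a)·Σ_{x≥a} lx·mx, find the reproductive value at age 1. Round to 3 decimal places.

3.983

lx·mx for x ≥ 1: 1.146, 0.7749, 0.3175, 0.1513 → sum = 2.3897
V_1 = 2.3897 / l_1 = 2.3897 / 0.6 = 3.982833… → 3.983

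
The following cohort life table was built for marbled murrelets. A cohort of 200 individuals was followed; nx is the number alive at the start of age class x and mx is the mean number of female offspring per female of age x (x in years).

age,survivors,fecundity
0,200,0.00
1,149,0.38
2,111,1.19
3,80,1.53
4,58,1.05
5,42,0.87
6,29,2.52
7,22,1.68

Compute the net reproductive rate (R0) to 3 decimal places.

2.593

lx = nx/n0 = nx/200: 1, 0.745, 0.555, 0.4, 0.29, 0.21, 0.145, 0.11
lx·mx by age: 0, 0.2831, 0.66045, 0.612, 0.3045, 0.1827, 0.3654, 0.1848
R0 = Σ lx·mx = 2.59295 → 2.593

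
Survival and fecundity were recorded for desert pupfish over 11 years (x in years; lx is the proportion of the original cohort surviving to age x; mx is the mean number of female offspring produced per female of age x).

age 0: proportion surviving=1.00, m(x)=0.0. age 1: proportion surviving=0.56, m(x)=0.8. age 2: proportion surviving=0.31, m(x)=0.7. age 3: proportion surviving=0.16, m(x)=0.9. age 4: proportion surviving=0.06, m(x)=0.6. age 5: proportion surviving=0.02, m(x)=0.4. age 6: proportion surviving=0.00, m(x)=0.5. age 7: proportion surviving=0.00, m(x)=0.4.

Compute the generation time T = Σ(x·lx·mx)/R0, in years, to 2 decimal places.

1.76

lx·mx: 0, 0.448, 0.217, 0.144, 0.036, 0.008, 0, 0 → R0 = 0.853
x·lx·mx: 0, 0.448, 0.434, 0.432, 0.144, 0.04, 0, 0 → Σ = 1.498
T = 1.498 / 0.853 = 1.756155… → 1.76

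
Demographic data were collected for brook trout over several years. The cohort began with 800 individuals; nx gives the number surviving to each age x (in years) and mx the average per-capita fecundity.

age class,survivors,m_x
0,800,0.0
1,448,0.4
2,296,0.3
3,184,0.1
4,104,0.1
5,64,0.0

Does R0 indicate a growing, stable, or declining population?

lx = nx/n0 = nx/800: 1, 0.56, 0.37, 0.23, 0.13, 0.08
R0 = Σ lx·mx = 0 + 0.224 + 0.111 + 0.023 + 0.013 + 0 = 0.371
R0 < 1, so the population is declining.

declining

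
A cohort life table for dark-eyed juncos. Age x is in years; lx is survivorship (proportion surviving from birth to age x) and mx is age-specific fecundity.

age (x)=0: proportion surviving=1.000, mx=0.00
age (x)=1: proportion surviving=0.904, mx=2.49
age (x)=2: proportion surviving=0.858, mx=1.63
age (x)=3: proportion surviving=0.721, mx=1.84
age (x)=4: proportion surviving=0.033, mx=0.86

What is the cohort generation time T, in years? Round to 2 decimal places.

1.83

lx·mx: 0, 2.25096, 1.39854, 1.32664, 0.02838 → R0 = 5.00452
x·lx·mx: 0, 2.25096, 2.79708, 3.97992, 0.11352 → Σ = 9.14148
T = 9.14148 / 5.00452 = 1.826645… → 1.83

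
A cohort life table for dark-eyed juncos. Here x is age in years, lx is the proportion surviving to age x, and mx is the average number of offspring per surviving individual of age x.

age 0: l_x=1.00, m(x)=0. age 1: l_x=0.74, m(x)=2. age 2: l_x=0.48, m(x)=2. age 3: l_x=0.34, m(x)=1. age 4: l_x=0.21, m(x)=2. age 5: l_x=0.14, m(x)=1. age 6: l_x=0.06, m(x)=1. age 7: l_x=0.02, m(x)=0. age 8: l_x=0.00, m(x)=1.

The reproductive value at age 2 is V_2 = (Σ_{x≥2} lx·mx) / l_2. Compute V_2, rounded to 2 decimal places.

lx·mx for x ≥ 2: 0.96, 0.34, 0.42, 0.14, 0.06, 0, 0 → sum = 1.92
V_2 = 1.92 / l_2 = 1.92 / 0.48 = 4 → 4.00

4.00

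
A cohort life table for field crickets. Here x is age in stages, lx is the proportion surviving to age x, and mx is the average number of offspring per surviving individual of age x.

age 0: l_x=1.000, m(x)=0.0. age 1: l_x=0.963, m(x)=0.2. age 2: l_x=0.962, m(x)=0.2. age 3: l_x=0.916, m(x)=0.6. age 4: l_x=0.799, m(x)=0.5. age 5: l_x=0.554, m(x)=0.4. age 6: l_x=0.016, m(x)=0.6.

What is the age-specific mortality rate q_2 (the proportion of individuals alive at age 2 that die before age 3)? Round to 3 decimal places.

q_2 = (l_2 − l_3) / l_2 = (0.962 − 0.916) / 0.962
     = 0.046 / 0.962 = 0.047817… → 0.048

0.048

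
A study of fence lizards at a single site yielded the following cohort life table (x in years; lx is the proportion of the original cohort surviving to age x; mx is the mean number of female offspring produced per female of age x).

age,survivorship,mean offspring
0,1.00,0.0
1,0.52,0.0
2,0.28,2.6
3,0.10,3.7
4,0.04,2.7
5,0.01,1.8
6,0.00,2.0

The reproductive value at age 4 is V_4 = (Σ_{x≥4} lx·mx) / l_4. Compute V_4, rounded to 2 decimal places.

lx·mx for x ≥ 4: 0.108, 0.018, 0 → sum = 0.126
V_4 = 0.126 / l_4 = 0.126 / 0.04 = 3.15 → 3.15

3.15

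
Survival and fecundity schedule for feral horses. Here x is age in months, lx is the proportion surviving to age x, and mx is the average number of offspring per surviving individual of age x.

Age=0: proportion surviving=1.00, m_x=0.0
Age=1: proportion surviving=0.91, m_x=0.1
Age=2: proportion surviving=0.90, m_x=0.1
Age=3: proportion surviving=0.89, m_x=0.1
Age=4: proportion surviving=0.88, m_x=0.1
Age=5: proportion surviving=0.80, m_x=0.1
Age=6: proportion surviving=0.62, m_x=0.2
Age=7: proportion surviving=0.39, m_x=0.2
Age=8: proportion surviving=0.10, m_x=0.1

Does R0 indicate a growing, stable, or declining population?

R0 = Σ lx·mx = 0 + 0.091 + 0.09 + 0.089 + 0.088 + 0.08 + 0.124 + 0.078 + 0.01 = 0.65
R0 < 1, so the population is declining.

declining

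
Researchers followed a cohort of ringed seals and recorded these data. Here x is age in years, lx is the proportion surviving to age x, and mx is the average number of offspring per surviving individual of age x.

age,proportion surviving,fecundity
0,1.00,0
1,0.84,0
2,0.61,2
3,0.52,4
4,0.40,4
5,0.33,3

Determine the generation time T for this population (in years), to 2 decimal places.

3.40

lx·mx: 0, 0, 1.22, 2.08, 1.6, 0.99 → R0 = 5.89
x·lx·mx: 0, 0, 2.44, 6.24, 6.4, 4.95 → Σ = 20.03
T = 20.03 / 5.89 = 3.400679… → 3.40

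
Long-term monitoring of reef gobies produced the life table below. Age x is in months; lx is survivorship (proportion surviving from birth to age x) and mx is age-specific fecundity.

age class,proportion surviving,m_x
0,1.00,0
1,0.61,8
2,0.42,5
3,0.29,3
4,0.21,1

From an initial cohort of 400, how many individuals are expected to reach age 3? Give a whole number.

116

Expected survivors = N0 · l_3 = 400 × 0.29 = 116 → 116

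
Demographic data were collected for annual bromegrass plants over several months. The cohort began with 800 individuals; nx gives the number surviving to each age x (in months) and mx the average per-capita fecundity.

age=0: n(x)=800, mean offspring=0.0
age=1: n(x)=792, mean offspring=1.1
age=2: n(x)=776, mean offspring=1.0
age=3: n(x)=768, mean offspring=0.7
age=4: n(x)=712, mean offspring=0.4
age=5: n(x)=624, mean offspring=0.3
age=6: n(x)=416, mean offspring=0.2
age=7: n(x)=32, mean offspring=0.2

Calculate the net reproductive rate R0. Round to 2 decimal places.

3.43

lx = nx/n0 = nx/800: 1, 0.99, 0.97, 0.96, 0.89, 0.78, 0.52, 0.04
lx·mx by age: 0, 1.089, 0.97, 0.672, 0.356, 0.234, 0.104, 0.008
R0 = Σ lx·mx = 3.433 → 3.43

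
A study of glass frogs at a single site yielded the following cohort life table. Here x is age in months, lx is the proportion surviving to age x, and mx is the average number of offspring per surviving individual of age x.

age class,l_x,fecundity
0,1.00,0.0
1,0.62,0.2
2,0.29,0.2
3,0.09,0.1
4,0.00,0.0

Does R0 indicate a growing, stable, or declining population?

declining

R0 = Σ lx·mx = 0 + 0.124 + 0.058 + 0.009 + 0 = 0.191
R0 < 1, so the population is declining.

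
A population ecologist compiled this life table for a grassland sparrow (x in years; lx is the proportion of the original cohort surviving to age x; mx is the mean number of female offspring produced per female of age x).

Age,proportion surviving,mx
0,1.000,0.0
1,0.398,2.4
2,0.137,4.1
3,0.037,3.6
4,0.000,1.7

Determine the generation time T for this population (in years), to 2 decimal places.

lx·mx: 0, 0.9552, 0.5617, 0.1332, 0 → R0 = 1.6501
x·lx·mx: 0, 0.9552, 1.1234, 0.3996, 0 → Σ = 2.4782
T = 2.4782 / 1.6501 = 1.501848… → 1.50

1.50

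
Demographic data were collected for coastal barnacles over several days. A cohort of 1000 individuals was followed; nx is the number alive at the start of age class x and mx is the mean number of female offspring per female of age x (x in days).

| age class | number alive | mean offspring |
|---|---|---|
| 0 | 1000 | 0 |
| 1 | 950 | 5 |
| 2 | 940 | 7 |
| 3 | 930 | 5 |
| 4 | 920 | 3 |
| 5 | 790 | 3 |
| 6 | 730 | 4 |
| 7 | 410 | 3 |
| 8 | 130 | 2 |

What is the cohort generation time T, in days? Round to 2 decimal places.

lx = nx/n0 = nx/1000: 1, 0.95, 0.94, 0.93, 0.92, 0.79, 0.73, 0.41, 0.13
lx·mx: 0, 4.75, 6.58, 4.65, 2.76, 2.37, 2.92, 1.23, 0.26 → R0 = 25.52
x·lx·mx: 0, 4.75, 13.16, 13.95, 11.04, 11.85, 17.52, 8.61, 2.08 → Σ = 82.96
T = 82.96 / 25.52 = 3.250784… → 3.25

3.25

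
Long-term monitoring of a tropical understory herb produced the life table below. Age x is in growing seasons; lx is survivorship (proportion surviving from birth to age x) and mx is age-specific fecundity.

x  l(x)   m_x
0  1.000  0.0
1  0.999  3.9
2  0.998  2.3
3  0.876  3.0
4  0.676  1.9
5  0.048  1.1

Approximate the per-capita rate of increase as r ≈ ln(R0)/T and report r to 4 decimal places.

1.0814

R0 = Σ lx·mx = 0 + 3.8961 + 2.2954 + 2.628 + 1.2844 + 0.0528 = 10.1567
Σ x·lx·mx = 21.7725; T = 21.7725/10.1567 = 2.14366…
r ≈ ln(R0)/T = ln(10.1567)/2.14366… = 1.081391… → 1.0814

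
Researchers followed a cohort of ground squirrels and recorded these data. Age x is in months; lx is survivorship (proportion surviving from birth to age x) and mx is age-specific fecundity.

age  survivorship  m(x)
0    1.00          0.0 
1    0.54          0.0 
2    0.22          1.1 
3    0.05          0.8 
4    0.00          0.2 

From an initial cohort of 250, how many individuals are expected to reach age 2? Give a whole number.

55

Expected survivors = N0 · l_2 = 250 × 0.22 = 55 → 55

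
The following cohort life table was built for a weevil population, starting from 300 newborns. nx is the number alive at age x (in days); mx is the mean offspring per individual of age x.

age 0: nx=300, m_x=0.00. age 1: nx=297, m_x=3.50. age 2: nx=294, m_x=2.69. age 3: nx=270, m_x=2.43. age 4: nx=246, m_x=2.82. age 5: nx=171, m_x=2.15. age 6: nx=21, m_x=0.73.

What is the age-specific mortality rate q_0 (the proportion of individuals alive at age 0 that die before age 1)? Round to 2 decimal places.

0.01

lx = nx/n0 = nx/300: 1, 0.99, 0.98, 0.9, 0.82, 0.57, 0.07
q_0 = (l_0 − l_1) / l_0 = (1 − 0.99) / 1
     = 0.01 / 1 = 0.01 → 0.01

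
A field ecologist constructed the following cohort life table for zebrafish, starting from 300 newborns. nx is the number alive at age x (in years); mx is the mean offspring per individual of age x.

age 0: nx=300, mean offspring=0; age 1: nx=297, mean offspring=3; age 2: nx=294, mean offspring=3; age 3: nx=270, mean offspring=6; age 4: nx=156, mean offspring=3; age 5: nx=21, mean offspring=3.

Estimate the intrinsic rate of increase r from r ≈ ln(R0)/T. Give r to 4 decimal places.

1.0399

lx = nx/n0 = nx/300: 1, 0.99, 0.98, 0.9, 0.52, 0.07
R0 = Σ lx·mx = 0 + 2.97 + 2.94 + 5.4 + 1.56 + 0.21 = 13.08
Σ x·lx·mx = 32.34; T = 32.34/13.08 = 2.47248…
r ≈ ln(R0)/T = ln(13.08)/2.47248… = 1.039882… → 1.0399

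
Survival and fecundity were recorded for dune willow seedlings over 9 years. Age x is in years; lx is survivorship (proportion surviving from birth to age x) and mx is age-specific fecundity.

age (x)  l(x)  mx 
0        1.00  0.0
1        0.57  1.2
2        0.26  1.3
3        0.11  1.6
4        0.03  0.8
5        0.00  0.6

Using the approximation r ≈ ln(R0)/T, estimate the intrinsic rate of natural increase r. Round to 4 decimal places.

0.1235

R0 = Σ lx·mx = 0 + 0.684 + 0.338 + 0.176 + 0.024 + 0 = 1.222
Σ x·lx·mx = 1.984; T = 1.984/1.222 = 1.62357…
r ≈ ln(R0)/T = ln(1.222)/1.62357… = 0.123487… → 0.1235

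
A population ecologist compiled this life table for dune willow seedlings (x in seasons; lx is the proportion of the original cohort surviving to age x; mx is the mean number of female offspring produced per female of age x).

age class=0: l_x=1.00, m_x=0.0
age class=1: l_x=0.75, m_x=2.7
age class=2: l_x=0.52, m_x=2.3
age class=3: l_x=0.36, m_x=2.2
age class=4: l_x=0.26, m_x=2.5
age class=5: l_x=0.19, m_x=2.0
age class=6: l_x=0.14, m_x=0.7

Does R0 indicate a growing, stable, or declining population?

R0 = Σ lx·mx = 0 + 2.025 + 1.196 + 0.792 + 0.65 + 0.38 + 0.098 = 5.141
R0 > 1, so the population is growing.

growing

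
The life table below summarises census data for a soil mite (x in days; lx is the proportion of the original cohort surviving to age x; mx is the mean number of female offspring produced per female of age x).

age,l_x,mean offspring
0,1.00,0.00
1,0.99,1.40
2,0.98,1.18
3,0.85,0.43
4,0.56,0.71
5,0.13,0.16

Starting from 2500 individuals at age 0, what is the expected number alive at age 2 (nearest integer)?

Expected survivors = N0 · l_2 = 2500 × 0.98 = 2450 → 2450

2450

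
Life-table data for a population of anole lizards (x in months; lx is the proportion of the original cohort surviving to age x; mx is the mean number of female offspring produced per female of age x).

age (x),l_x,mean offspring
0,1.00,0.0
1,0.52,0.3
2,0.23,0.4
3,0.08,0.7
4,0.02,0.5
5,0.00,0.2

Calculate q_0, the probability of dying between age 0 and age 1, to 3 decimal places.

0.480

q_0 = (l_0 − l_1) / l_0 = (1 − 0.52) / 1
     = 0.48 / 1 = 0.48 → 0.480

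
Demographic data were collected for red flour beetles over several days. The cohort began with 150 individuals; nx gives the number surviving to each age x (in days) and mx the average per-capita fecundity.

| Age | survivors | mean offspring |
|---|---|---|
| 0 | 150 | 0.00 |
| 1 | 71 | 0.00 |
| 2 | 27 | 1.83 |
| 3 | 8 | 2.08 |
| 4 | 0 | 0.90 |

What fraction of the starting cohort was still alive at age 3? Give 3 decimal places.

0.053

l_3 = n_3/n_0 = 8/150 = 0.053333… → 0.053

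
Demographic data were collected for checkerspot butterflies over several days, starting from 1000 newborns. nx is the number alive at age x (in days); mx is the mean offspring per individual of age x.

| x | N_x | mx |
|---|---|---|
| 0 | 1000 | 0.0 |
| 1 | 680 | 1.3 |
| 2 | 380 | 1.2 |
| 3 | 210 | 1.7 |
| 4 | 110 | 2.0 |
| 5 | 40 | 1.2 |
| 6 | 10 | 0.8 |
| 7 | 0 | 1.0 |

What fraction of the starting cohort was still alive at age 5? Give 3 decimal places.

l_5 = n_5/n_0 = 40/1000 = 0.04 → 0.040

0.040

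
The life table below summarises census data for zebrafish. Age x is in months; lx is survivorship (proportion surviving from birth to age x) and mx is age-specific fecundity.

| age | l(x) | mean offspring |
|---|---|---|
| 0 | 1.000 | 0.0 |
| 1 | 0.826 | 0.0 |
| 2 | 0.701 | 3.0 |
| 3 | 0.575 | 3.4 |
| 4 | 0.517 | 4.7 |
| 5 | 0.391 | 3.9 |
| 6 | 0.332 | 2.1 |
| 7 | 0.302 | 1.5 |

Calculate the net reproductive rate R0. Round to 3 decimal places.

9.163

lx·mx by age: 0, 0, 2.103, 1.955, 2.4299, 1.5249, 0.6972, 0.453
R0 = Σ lx·mx = 9.163 → 9.163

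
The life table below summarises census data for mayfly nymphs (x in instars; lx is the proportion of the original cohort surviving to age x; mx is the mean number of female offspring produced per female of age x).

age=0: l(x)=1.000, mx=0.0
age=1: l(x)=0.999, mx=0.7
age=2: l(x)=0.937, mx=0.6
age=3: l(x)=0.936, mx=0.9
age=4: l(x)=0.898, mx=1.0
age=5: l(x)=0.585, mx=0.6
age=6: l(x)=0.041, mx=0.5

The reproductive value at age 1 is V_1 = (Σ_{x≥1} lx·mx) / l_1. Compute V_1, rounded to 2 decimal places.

lx·mx for x ≥ 1: 0.6993, 0.5622, 0.8424, 0.898, 0.351, 0.0205 → sum = 3.3734
V_1 = 3.3734 / l_1 = 3.3734 / 0.999 = 3.376777… → 3.38

3.38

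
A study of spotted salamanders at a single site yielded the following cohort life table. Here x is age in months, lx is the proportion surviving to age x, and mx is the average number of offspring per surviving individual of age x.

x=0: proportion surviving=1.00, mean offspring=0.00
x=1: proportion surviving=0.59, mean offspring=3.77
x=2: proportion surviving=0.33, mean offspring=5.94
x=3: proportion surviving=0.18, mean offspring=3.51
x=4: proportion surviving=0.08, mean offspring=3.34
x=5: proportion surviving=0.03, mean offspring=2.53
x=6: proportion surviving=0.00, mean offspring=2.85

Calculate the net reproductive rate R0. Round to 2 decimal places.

5.16

lx·mx by age: 0, 2.2243, 1.9602, 0.6318, 0.2672, 0.0759, 0
R0 = Σ lx·mx = 5.1594 → 5.16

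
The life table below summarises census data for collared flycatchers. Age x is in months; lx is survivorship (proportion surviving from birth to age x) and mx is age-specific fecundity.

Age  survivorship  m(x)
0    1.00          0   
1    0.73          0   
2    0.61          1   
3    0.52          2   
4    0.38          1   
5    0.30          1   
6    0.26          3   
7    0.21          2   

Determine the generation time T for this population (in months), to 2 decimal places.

lx·mx: 0, 0, 0.61, 1.04, 0.38, 0.3, 0.78, 0.42 → R0 = 3.53
x·lx·mx: 0, 0, 1.22, 3.12, 1.52, 1.5, 4.68, 2.94 → Σ = 14.98
T = 14.98 / 3.53 = 4.243626… → 4.24

4.24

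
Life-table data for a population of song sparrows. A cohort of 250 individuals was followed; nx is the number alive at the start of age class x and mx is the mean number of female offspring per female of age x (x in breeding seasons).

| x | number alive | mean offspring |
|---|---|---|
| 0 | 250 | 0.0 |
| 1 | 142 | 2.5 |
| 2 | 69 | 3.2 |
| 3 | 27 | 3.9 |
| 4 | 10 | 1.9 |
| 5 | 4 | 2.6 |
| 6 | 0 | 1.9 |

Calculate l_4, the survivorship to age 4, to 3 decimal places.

l_4 = n_4/n_0 = 10/250 = 0.04 → 0.040

0.040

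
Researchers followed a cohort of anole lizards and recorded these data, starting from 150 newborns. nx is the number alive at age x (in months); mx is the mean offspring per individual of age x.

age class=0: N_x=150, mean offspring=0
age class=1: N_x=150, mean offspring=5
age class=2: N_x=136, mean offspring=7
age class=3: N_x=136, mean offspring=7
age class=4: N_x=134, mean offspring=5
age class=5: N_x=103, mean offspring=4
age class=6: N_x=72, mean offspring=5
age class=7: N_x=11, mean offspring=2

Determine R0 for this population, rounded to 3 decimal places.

27.453

lx = nx/n0 = nx/150: 1, 1, 0.90667…, 0.90667…, 0.89333…, 0.68667…, 0.48, 0.07333…
lx·mx by age: 0, 5, 6.346667…, 6.346667…, 4.466667…, 2.746667…, 2.4, 0.146667…
R0 = Σ lx·mx = 27.453333… → 27.453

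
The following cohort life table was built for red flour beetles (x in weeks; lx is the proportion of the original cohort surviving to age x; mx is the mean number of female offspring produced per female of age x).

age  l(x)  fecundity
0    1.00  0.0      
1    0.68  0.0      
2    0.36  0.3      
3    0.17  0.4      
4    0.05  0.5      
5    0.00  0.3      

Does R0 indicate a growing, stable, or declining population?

R0 = Σ lx·mx = 0 + 0 + 0.108 + 0.068 + 0.025 + 0 = 0.201
R0 < 1, so the population is declining.

declining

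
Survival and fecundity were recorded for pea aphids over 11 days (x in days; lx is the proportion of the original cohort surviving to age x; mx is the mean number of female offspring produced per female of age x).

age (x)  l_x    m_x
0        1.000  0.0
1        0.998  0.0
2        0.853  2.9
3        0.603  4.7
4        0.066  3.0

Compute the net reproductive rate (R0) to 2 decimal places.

lx·mx by age: 0, 0, 2.4737, 2.8341, 0.198
R0 = Σ lx·mx = 5.5058 → 5.51

5.51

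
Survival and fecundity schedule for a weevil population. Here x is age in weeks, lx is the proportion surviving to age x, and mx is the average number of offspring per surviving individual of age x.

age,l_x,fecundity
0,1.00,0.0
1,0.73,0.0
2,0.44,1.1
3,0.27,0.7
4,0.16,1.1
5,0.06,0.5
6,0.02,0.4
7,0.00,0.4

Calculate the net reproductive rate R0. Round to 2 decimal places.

0.89

lx·mx by age: 0, 0, 0.484, 0.189, 0.176, 0.03, 0.008, 0
R0 = Σ lx·mx = 0.887 → 0.89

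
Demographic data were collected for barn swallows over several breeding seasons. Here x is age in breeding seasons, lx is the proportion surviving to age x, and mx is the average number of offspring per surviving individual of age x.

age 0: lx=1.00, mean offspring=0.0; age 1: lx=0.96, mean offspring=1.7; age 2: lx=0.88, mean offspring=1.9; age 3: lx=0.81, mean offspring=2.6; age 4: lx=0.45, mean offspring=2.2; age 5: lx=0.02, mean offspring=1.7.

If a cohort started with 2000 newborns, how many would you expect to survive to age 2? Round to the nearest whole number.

Expected survivors = N0 · l_2 = 2000 × 0.88 = 1760 → 1760

1760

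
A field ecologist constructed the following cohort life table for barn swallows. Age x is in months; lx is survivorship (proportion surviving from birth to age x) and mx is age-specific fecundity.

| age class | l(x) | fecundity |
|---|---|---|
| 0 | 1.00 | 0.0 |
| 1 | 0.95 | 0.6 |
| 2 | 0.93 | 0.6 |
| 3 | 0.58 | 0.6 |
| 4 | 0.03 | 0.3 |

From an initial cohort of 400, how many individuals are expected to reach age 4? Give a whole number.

12

Expected survivors = N0 · l_4 = 400 × 0.03 = 12 → 12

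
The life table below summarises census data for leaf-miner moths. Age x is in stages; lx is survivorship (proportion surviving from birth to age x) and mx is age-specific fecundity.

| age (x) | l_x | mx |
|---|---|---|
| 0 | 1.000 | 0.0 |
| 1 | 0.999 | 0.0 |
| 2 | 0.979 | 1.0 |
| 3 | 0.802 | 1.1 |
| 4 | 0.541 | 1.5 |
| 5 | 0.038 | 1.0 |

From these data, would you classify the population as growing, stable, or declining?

growing

R0 = Σ lx·mx = 0 + 0 + 0.979 + 0.8822 + 0.8115 + 0.038 = 2.7107
R0 > 1, so the population is growing.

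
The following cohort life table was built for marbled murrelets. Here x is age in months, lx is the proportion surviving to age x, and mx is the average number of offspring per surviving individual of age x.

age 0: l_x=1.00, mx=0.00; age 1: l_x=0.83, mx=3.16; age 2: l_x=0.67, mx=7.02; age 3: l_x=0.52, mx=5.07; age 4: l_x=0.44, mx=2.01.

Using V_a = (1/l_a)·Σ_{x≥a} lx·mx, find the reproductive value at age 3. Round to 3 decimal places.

6.771

lx·mx for x ≥ 3: 2.6364, 0.8844 → sum = 3.5208
V_3 = 3.5208 / l_3 = 3.5208 / 0.52 = 6.770769… → 6.771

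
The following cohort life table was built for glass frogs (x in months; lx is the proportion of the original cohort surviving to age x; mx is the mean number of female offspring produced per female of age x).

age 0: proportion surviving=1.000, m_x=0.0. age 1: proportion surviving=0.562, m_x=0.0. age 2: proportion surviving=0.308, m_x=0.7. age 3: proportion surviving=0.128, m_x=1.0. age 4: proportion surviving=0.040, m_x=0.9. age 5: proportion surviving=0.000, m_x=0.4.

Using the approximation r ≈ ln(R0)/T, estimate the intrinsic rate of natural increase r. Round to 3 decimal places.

R0 = Σ lx·mx = 0 + 0 + 0.2156 + 0.128 + 0.036 + 0 = 0.3796
Σ x·lx·mx = 0.9592; T = 0.9592/0.3796 = 2.52687…
r ≈ ln(R0)/T = ln(0.3796)/2.52687… = -0.38333… → -0.383

-0.383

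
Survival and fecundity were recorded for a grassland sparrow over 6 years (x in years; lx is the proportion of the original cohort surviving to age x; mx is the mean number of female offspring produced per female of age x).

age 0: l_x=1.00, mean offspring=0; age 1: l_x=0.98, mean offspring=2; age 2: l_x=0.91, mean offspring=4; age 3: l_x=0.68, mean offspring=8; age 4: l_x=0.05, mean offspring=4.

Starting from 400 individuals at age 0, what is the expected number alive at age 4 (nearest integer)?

Expected survivors = N0 · l_4 = 400 × 0.05 = 20 → 20

20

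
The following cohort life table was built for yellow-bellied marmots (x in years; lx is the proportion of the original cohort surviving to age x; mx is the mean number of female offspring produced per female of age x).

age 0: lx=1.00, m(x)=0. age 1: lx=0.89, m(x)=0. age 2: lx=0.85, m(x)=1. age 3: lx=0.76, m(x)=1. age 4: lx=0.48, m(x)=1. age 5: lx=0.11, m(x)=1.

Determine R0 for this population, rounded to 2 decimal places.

2.20

lx·mx by age: 0, 0, 0.85, 0.76, 0.48, 0.11
R0 = Σ lx·mx = 2.2 → 2.20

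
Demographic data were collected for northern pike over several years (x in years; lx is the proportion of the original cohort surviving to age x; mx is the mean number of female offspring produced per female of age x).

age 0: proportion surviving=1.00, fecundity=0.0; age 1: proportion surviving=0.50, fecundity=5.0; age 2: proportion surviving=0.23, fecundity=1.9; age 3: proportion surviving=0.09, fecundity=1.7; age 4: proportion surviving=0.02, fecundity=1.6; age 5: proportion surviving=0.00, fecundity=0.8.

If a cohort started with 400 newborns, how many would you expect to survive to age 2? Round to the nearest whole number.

92

Expected survivors = N0 · l_2 = 400 × 0.23 = 92 → 92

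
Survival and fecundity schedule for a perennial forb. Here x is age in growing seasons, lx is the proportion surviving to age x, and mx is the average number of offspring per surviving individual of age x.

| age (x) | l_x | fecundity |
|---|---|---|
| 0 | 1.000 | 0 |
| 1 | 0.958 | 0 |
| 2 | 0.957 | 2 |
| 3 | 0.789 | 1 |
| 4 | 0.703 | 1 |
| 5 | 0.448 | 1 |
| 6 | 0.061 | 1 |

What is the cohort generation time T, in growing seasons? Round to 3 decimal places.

2.966

lx·mx: 0, 0, 1.914, 0.789, 0.703, 0.448, 0.061 → R0 = 3.915
x·lx·mx: 0, 0, 3.828, 2.367, 2.812, 2.24, 0.366 → Σ = 11.613
T = 11.613 / 3.915 = 2.966284… → 2.966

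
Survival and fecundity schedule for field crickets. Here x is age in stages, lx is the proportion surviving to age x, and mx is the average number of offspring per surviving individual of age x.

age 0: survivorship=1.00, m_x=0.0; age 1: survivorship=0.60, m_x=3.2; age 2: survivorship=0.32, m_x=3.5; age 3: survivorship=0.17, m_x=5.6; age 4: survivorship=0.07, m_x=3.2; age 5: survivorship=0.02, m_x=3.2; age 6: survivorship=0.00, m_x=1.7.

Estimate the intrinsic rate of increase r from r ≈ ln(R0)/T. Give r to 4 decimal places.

0.7559

R0 = Σ lx·mx = 0 + 1.92 + 1.12 + 0.952 + 0.224 + 0.064 + 0 = 4.28
Σ x·lx·mx = 8.232; T = 8.232/4.28 = 1.92336…
r ≈ ln(R0)/T = ln(4.28)/1.92336… = 0.755943… → 0.7559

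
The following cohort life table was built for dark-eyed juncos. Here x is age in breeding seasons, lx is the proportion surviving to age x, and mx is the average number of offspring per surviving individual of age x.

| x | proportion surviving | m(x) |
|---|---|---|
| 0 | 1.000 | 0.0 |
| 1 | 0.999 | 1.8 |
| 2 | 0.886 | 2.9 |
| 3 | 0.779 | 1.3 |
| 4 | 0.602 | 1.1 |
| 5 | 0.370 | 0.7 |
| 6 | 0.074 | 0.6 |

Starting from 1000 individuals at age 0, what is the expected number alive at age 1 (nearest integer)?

999

Expected survivors = N0 · l_1 = 1000 × 0.999 = 999 → 999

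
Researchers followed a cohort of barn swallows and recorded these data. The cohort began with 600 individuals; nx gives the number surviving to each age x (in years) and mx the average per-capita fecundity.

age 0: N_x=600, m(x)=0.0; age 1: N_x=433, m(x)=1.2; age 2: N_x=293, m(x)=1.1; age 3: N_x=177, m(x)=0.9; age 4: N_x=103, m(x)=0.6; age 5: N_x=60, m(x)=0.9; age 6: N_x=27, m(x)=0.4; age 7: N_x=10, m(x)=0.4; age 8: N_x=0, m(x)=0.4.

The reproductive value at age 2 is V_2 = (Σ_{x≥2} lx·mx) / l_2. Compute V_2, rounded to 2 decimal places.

lx = nx/n0 = nx/600: 1, 0.72167…, 0.48833…, 0.295, 0.17167…, 0.1, 0.045, 0.01667…, 0
lx·mx for x ≥ 2: 0.537167…, 0.2655, 0.103…, 0.09, 0.018, 0.006667…, 0 → sum = 1.020333…
V_2 = 1.020333… / l_2 = 1.020333… / 0.488333… = 2.08942… → 2.09

2.09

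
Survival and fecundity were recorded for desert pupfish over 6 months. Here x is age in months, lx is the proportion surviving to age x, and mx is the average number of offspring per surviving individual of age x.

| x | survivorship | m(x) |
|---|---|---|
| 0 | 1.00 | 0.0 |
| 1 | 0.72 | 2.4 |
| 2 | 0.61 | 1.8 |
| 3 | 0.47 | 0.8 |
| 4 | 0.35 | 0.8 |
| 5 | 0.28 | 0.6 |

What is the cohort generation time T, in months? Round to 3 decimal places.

1.921

lx·mx: 0, 1.728, 1.098, 0.376, 0.28, 0.168 → R0 = 3.65
x·lx·mx: 0, 1.728, 2.196, 1.128, 1.12, 0.84 → Σ = 7.012
T = 7.012 / 3.65 = 1.921096… → 1.921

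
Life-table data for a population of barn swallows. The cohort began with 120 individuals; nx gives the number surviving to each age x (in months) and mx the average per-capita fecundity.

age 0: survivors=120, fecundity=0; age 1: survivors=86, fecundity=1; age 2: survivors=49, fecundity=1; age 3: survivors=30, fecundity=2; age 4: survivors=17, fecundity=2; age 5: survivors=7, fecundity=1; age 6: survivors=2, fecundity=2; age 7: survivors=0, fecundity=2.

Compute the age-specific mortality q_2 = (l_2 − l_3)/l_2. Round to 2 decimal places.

lx = nx/n0 = nx/120: 1, 0.71667…, 0.40833…, 0.25, 0.14167…, 0.05833…, 0.01667…, 0
q_2 = (l_2 − l_3) / l_2 = (0.408333… − 0.25) / 0.408333…
     = 0.158333… / 0.408333… = 0.387755… → 0.39

0.39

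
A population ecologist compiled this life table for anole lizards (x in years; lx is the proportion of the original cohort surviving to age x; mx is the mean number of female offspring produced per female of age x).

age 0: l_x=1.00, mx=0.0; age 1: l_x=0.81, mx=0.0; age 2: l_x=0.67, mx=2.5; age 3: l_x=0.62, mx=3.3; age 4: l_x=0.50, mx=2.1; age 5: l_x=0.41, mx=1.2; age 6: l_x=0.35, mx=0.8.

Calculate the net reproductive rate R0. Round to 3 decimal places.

5.543

lx·mx by age: 0, 0, 1.675, 2.046, 1.05, 0.492, 0.28
R0 = Σ lx·mx = 5.543 → 5.543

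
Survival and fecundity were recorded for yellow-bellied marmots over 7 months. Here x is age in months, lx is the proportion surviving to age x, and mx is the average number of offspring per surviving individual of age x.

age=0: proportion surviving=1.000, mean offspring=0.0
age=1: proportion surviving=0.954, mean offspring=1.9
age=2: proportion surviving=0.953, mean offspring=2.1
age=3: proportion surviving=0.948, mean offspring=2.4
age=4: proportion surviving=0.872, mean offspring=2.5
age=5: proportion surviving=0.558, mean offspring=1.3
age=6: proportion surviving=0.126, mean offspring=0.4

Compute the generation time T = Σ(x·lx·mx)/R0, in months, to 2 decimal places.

lx·mx: 0, 1.8126, 2.0013, 2.2752, 2.18, 0.7254, 0.0504 → R0 = 9.0449
x·lx·mx: 0, 1.8126, 4.0026, 6.8256, 8.72, 3.627, 0.3024 → Σ = 25.2902
T = 25.2902 / 9.0449 = 2.796073… → 2.80

2.80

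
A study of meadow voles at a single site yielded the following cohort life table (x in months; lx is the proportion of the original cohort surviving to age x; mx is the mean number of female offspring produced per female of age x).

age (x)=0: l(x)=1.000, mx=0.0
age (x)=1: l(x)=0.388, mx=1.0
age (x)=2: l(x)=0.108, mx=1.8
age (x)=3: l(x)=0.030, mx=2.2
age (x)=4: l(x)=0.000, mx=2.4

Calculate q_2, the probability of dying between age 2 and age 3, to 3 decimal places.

0.722

q_2 = (l_2 − l_3) / l_2 = (0.108 − 0.03) / 0.108
     = 0.078 / 0.108 = 0.722222… → 0.722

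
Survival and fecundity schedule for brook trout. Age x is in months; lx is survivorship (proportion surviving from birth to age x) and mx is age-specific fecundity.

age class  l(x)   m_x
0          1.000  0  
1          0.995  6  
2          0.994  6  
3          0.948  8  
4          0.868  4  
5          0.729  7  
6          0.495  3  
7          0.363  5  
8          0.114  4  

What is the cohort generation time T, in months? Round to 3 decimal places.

lx·mx: 0, 5.97, 5.964, 7.584, 3.472, 5.103, 1.485, 1.815, 0.456 → R0 = 31.849
x·lx·mx: 0, 5.97, 11.928, 22.752, 13.888, 25.515, 8.91, 12.705, 3.648 → Σ = 105.316
T = 105.316 / 31.849 = 3.306729… → 3.307

3.307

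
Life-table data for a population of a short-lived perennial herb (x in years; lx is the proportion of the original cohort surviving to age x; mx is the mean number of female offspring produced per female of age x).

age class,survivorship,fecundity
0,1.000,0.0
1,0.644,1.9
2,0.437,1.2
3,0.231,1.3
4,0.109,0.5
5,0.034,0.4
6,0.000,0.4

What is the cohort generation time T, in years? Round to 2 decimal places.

lx·mx: 0, 1.2236, 0.5244, 0.3003, 0.0545, 0.0136, 0 → R0 = 2.1164
x·lx·mx: 0, 1.2236, 1.0488, 0.9009, 0.218, 0.068, 0 → Σ = 3.4593
T = 3.4593 / 2.1164 = 1.634521… → 1.63

1.63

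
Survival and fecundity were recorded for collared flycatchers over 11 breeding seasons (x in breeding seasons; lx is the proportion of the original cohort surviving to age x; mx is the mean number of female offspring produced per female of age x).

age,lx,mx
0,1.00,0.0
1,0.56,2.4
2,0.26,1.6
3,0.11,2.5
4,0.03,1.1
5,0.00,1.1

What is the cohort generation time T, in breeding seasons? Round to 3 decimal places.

lx·mx: 0, 1.344, 0.416, 0.275, 0.033, 0 → R0 = 2.068
x·lx·mx: 0, 1.344, 0.832, 0.825, 0.132, 0 → Σ = 3.133
T = 3.133 / 2.068 = 1.51499… → 1.515

1.515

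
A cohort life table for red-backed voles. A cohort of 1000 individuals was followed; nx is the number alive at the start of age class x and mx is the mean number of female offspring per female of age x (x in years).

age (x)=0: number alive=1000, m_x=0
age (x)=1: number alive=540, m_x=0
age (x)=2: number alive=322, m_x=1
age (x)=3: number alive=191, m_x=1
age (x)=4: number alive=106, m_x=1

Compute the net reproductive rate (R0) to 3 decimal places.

lx = nx/n0 = nx/1000: 1, 0.54, 0.322, 0.191, 0.106
lx·mx by age: 0, 0, 0.322, 0.191, 0.106
R0 = Σ lx·mx = 0.619 → 0.619

0.619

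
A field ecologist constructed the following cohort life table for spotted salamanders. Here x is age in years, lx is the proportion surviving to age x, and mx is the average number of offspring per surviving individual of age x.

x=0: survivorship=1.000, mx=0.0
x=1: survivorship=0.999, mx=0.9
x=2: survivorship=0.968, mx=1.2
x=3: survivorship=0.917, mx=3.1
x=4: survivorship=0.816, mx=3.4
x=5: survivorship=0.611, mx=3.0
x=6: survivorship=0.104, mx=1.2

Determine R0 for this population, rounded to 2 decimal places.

lx·mx by age: 0, 0.8991, 1.1616, 2.8427, 2.7744, 1.833, 0.1248
R0 = Σ lx·mx = 9.6356 → 9.64

9.64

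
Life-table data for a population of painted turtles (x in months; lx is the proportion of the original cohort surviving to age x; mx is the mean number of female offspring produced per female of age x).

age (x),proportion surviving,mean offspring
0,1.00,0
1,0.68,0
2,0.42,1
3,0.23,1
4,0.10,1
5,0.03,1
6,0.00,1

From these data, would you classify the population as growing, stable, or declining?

declining

R0 = Σ lx·mx = 0 + 0 + 0.42 + 0.23 + 0.1 + 0.03 + 0 = 0.78
R0 < 1, so the population is declining.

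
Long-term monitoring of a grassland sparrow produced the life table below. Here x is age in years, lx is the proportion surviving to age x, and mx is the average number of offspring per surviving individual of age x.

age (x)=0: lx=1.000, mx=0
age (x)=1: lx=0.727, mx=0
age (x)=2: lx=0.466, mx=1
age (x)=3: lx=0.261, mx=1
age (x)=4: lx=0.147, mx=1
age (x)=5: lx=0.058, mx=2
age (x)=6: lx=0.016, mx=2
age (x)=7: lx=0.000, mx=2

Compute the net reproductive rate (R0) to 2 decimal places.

1.02

lx·mx by age: 0, 0, 0.466, 0.261, 0.147, 0.116, 0.032, 0
R0 = Σ lx·mx = 1.022 → 1.02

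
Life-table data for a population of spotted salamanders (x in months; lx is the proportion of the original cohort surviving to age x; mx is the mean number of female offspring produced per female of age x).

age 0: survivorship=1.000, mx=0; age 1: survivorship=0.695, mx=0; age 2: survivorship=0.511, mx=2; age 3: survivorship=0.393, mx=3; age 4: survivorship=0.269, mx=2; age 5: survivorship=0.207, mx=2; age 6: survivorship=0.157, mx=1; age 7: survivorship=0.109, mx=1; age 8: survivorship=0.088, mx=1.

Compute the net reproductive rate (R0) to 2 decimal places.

3.51

lx·mx by age: 0, 0, 1.022, 1.179, 0.538, 0.414, 0.157, 0.109, 0.088
R0 = Σ lx·mx = 3.507 → 3.51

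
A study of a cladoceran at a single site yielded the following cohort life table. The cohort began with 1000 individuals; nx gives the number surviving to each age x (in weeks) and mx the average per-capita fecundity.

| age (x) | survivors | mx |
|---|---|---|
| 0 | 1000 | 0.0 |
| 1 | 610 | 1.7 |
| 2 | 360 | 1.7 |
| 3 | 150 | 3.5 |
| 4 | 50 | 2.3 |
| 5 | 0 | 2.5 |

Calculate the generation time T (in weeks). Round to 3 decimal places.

lx = nx/n0 = nx/1000: 1, 0.61, 0.36, 0.15, 0.05, 0
lx·mx: 0, 1.037, 0.612, 0.525, 0.115, 0 → R0 = 2.289
x·lx·mx: 0, 1.037, 1.224, 1.575, 0.46, 0 → Σ = 4.296
T = 4.296 / 2.289 = 1.876802… → 1.877

1.877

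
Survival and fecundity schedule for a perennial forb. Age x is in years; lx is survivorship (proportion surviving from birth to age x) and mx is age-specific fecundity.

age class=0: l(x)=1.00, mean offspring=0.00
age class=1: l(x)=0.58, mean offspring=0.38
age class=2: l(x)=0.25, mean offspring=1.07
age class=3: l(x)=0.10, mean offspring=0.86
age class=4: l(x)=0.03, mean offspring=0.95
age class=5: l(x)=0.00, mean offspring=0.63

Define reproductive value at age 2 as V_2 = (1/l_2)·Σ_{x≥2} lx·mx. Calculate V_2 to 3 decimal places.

lx·mx for x ≥ 2: 0.2675, 0.086, 0.0285, 0 → sum = 0.382
V_2 = 0.382 / l_2 = 0.382 / 0.25 = 1.528 → 1.528

1.528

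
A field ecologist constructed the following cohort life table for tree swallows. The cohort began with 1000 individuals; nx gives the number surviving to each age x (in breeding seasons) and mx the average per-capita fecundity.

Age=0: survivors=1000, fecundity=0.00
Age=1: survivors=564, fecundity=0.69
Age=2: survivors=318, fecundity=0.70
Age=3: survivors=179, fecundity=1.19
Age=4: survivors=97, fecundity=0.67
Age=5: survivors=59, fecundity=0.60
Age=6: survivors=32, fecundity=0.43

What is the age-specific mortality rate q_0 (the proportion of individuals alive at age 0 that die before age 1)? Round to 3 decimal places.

0.436

lx = nx/n0 = nx/1000: 1, 0.564, 0.318, 0.179, 0.097, 0.059, 0.032
q_0 = (l_0 − l_1) / l_0 = (1 − 0.564) / 1
     = 0.436 / 1 = 0.436 → 0.436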